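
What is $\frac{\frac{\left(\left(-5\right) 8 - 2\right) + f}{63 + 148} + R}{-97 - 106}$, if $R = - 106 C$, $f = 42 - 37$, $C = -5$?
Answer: $- \frac{111793}{42833} \approx -2.61$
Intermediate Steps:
$f = 5$
$R = 530$ ($R = \left(-106\right) \left(-5\right) = 530$)
$\frac{\frac{\left(\left(-5\right) 8 - 2\right) + f}{63 + 148} + R}{-97 - 106} = \frac{\frac{\left(\left(-5\right) 8 - 2\right) + 5}{63 + 148} + 530}{-97 - 106} = \frac{\frac{\left(-40 - 2\right) + 5}{211} + 530}{-203} = \left(\left(-42 + 5\right) \frac{1}{211} + 530\right) \left(- \frac{1}{203}\right) = \left(\left(-37\right) \frac{1}{211} + 530\right) \left(- \frac{1}{203}\right) = \left(- \frac{37}{211} + 530\right) \left(- \frac{1}{203}\right) = \frac{111793}{211} \left(- \frac{1}{203}\right) = - \frac{111793}{42833}$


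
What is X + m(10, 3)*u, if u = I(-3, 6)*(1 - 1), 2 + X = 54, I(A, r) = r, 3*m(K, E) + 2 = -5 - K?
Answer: 52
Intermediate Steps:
m(K, E) = -7/3 - K/3 (m(K, E) = -2/3 + (-5 - K)/3 = -2/3 + (-5/3 - K/3) = -7/3 - K/3)
X = 52 (X = -2 + 54 = 52)
u = 0 (u = 6*(1 - 1) = 6*0 = 0)
X + m(10, 3)*u = 52 + (-7/3 - 1/3*10)*0 = 52 + (-7/3 - 10/3)*0 = 52 - 17/3*0 = 52 + 0 = 52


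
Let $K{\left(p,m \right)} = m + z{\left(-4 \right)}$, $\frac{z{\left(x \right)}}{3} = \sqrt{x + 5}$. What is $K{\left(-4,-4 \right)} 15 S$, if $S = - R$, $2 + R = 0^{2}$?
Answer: $-30$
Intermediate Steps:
$R = -2$ ($R = -2 + 0^{2} = -2 + 0 = -2$)
$z{\left(x \right)} = 3 \sqrt{5 + x}$ ($z{\left(x \right)} = 3 \sqrt{x + 5} = 3 \sqrt{5 + x}$)
$K{\left(p,m \right)} = 3 + m$ ($K{\left(p,m \right)} = m + 3 \sqrt{5 - 4} = m + 3 \sqrt{1} = m + 3 \cdot 1 = m + 3 = 3 + m$)
$S = 2$ ($S = \left(-1\right) \left(-2\right) = 2$)
$K{\left(-4,-4 \right)} 15 S = \left(3 - 4\right) 15 \cdot 2 = \left(-1\right) 15 \cdot 2 = \left(-15\right) 2 = -30$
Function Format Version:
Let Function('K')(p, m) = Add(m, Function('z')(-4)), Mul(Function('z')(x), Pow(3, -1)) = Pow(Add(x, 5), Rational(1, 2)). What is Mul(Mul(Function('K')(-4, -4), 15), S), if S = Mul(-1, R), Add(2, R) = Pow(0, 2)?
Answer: -30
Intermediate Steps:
R = -2 (R = Add(-2, Pow(0, 2)) = Add(-2, 0) = -2)
Function('z')(x) = Mul(3, Pow(Add(5, x), Rational(1, 2))) (Function('z')(x) = Mul(3, Pow(Add(x, 5), Rational(1, 2))) = Mul(3, Pow(Add(5, x), Rational(1, 2))))
Function('K')(p, m) = Add(3, m) (Function('K')(p, m) = Add(m, Mul(3, Pow(Add(5, -4), Rational(1, 2)))) = Add(m, Mul(3, Pow(1, Rational(1, 2)))) = Add(m, Mul(3, 1)) = Add(m, 3) = Add(3, m))
S = 2 (S = Mul(-1, -2) = 2)
Mul(Mul(Function('K')(-4, -4), 15), S) = Mul(Mul(Add(3, -4), 15), 2) = Mul(Mul(-1, 15), 2) = Mul(-15, 2) = -30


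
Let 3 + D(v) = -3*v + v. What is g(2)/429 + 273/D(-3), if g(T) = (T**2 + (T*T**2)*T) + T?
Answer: 3551/39 ≈ 91.051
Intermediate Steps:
D(v) = -3 - 2*v (D(v) = -3 + (-3*v + v) = -3 - 2*v)
g(T) = T + T**2 + T**4 (g(T) = (T**2 + T**3*T) + T = (T**2 + T**4) + T = T + T**2 + T**4)
g(2)/429 + 273/D(-3) = (2*(1 + 2 + 2**3))/429 + 273/(-3 - 2*(-3)) = (2*(1 + 2 + 8))*(1/429) + 273/(-3 + 6) = (2*11)*(1/429) + 273/3 = 22*(1/429) + 273*(1/3) = 2/39 + 91 = 3551/39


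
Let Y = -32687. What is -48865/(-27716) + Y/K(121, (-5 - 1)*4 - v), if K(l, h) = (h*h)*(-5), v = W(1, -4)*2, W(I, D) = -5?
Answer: 59615037/1697605 ≈ 35.117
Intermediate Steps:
v = -10 (v = -5*2 = -10)
K(l, h) = -5*h² (K(l, h) = h²*(-5) = -5*h²)
-48865/(-27716) + Y/K(121, (-5 - 1)*4 - v) = -48865/(-27716) - 32687*(-1/(5*((-5 - 1)*4 - 1*(-10))²)) = -48865*(-1/27716) - 32687*(-1/(5*(-6*4 + 10)²)) = 48865/27716 - 32687*(-1/(5*(-24 + 10)²)) = 48865/27716 - 32687/((-5*(-14)²)) = 48865/27716 - 32687/((-5*196)) = 48865/27716 - 32687/(-980) = 48865/27716 - 32687*(-1/980) = 48865/27716 + 32687/980 = 59615037/1697605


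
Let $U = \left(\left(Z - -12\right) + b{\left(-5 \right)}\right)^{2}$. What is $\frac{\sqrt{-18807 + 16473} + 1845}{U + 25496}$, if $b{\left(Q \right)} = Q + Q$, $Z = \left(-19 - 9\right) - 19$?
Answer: $\frac{1845}{27521} + \frac{i \sqrt{2334}}{27521} \approx 0.06704 + 0.0017554 i$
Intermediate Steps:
$Z = -47$ ($Z = -28 - 19 = -47$)
$b{\left(Q \right)} = 2 Q$
$U = 2025$ ($U = \left(\left(-47 - -12\right) + 2 \left(-5\right)\right)^{2} = \left(\left(-47 + 12\right) - 10\right)^{2} = \left(-35 - 10\right)^{2} = \left(-45\right)^{2} = 2025$)
$\frac{\sqrt{-18807 + 16473} + 1845}{U + 25496} = \frac{\sqrt{-18807 + 16473} + 1845}{2025 + 25496} = \frac{\sqrt{-2334} + 1845}{27521} = \left(i \sqrt{2334} + 1845\right) \frac{1}{27521} = \left(1845 + i \sqrt{2334}\right) \frac{1}{27521} = \frac{1845}{27521} + \frac{i \sqrt{2334}}{27521}$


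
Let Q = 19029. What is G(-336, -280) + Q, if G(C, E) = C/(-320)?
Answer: 380601/20 ≈ 19030.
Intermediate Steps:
G(C, E) = -C/320 (G(C, E) = C*(-1/320) = -C/320)
G(-336, -280) + Q = -1/320*(-336) + 19029 = 21/20 + 19029 = 380601/20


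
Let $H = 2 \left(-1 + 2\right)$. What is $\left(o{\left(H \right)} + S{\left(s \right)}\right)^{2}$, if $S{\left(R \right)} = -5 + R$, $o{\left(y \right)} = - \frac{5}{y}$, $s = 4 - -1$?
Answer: $\frac{25}{4} \approx 6.25$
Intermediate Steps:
$H = 2$ ($H = 2 \cdot 1 = 2$)
$s = 5$ ($s = 4 + 1 = 5$)
$\left(o{\left(H \right)} + S{\left(s \right)}\right)^{2} = \left(- \frac{5}{2} + \left(-5 + 5\right)\right)^{2} = \left(\left(-5\right) \frac{1}{2} + 0\right)^{2} = \left(- \frac{5}{2} + 0\right)^{2} = \left(- \frac{5}{2}\right)^{2} = \frac{25}{4}$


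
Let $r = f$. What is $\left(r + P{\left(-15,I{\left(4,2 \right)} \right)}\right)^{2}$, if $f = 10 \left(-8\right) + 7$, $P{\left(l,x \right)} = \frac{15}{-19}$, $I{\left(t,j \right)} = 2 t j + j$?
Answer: $\frac{1965604}{361} \approx 5444.9$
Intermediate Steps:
$I{\left(t,j \right)} = j + 2 j t$ ($I{\left(t,j \right)} = 2 j t + j = j + 2 j t$)
$P{\left(l,x \right)} = - \frac{15}{19}$ ($P{\left(l,x \right)} = 15 \left(- \frac{1}{19}\right) = - \frac{15}{19}$)
$f = -73$ ($f = -80 + 7 = -73$)
$r = -73$
$\left(r + P{\left(-15,I{\left(4,2 \right)} \right)}\right)^{2} = \left(-73 - \frac{15}{19}\right)^{2} = \left(- \frac{1402}{19}\right)^{2} = \frac{1965604}{361}$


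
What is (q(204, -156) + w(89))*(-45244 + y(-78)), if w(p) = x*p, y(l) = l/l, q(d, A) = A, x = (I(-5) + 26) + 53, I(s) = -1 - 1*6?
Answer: -282859236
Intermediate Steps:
I(s) = -7 (I(s) = -1 - 6 = -7)
x = 72 (x = (-7 + 26) + 53 = 19 + 53 = 72)
y(l) = 1
w(p) = 72*p
(q(204, -156) + w(89))*(-45244 + y(-78)) = (-156 + 72*89)*(-45244 + 1) = (-156 + 6408)*(-45243) = 6252*(-45243) = -282859236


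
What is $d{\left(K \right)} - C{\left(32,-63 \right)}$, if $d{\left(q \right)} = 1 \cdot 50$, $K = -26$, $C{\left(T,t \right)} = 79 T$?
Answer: $-2478$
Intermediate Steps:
$d{\left(q \right)} = 50$
$d{\left(K \right)} - C{\left(32,-63 \right)} = 50 - 79 \cdot 32 = 50 - 2528 = -2478$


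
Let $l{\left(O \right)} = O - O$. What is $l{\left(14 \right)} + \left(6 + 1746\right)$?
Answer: $1752$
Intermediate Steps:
$l{\left(O \right)} = 0$
$l{\left(14 \right)} + \left(6 + 1746\right) = 0 + \left(6 + 1746\right) = 0 + 1752 = 1752$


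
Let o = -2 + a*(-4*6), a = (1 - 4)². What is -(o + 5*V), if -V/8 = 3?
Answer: 338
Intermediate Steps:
V = -24 (V = -8*3 = -24)
a = 9 (a = (-3)² = 9)
o = -218 (o = -2 + 9*(-4*6) = -2 + 9*(-24) = -2 - 216 = -218)
-(o + 5*V) = -(-218 + 5*(-24)) = -(-218 - 120) = -1*(-338) = 338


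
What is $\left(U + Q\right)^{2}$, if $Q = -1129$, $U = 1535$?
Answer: $164836$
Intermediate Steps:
$\left(U + Q\right)^{2} = \left(1535 - 1129\right)^{2} = 406^{2} = 164836$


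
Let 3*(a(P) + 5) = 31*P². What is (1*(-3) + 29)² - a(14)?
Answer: -4033/3 ≈ -1344.3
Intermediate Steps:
a(P) = -5 + 31*P²/3 (a(P) = -5 + (31*P²)/3 = -5 + 31*P²/3)
(1*(-3) + 29)² - a(14) = (1*(-3) + 29)² - (-5 + (31/3)*14²) = (-3 + 29)² - (-5 + (31/3)*196) = 26² - (-5 + 6076/3) = 676 - 1*6061/3 = 676 - 6061/3 = -4033/3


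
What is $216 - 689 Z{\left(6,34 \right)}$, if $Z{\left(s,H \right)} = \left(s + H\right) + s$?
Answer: $-31478$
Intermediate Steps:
$Z{\left(s,H \right)} = H + 2 s$ ($Z{\left(s,H \right)} = \left(H + s\right) + s = H + 2 s$)
$216 - 689 Z{\left(6,34 \right)} = 216 - 689 \left(34 + 2 \cdot 6\right) = 216 - 689 \left(34 + 12\right) = 216 - 31694 = -31478$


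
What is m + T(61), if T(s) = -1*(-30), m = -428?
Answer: -398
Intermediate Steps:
T(s) = 30
m + T(61) = -428 + 30 = -398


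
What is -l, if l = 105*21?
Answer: -2205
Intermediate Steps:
l = 2205
-l = -1*2205 = -2205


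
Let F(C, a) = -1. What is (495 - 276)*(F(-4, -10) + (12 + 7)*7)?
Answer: 28908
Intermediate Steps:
(495 - 276)*(F(-4, -10) + (12 + 7)*7) = (495 - 276)*(-1 + (12 + 7)*7) = 219*(-1 + 19*7) = 219*(-1 + 133) = 219*132 = 28908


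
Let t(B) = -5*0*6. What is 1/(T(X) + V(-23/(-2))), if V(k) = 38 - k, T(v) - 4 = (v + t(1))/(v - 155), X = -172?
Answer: 654/20291 ≈ 0.032231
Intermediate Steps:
t(B) = 0 (t(B) = 0*6 = 0)
T(v) = 4 + v/(-155 + v) (T(v) = 4 + (v + 0)/(v - 155) = 4 + v/(-155 + v))
1/(T(X) + V(-23/(-2))) = 1/(5*(-124 - 172)/(-155 - 172) + (38 - (-23)/(-2))) = 1/(5*(-296)/(-327) + (38 - (-23)*(-1)/2)) = 1/(5*(-1/327)*(-296) + (38 - 1*23/2)) = 1/(1480/327 + (38 - 23/2)) = 1/(1480/327 + 53/2) = 1/(20291/654) = 654/20291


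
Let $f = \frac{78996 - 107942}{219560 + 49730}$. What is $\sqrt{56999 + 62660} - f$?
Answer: $\frac{14473}{134645} + \sqrt{119659} \approx 346.02$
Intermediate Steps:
$f = - \frac{14473}{134645}$ ($f = - \frac{28946}{269290} = \left(-28946\right) \frac{1}{269290} = - \frac{14473}{134645} \approx -0.10749$)
$\sqrt{56999 + 62660} - f = \sqrt{56999 + 62660} - - \frac{14473}{134645} = \sqrt{119659} + \frac{14473}{134645} = \frac{14473}{134645} + \sqrt{119659}$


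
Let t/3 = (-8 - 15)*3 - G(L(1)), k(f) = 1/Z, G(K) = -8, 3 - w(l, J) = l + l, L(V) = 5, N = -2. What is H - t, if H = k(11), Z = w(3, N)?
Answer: 548/3 ≈ 182.67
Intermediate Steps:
w(l, J) = 3 - 2*l (w(l, J) = 3 - (l + l) = 3 - 2*l)
Z = -3 (Z = 3 - 2*3 = 3 - 6 = -3)
k(f) = -⅓ (k(f) = 1/(-3) = -⅓)
t = -183 (t = 3*((-8 - 15)*3 - 1*(-8)) = 3*(-23*3 + 8) = 3*(-69 + 8) = 3*(-61) = -183)
H = -⅓ ≈ -0.33333
H - t = -⅓ - 1*(-183) = -⅓ + 183 = 548/3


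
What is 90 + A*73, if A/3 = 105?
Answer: 23085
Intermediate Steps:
A = 315 (A = 3*105 = 315)
90 + A*73 = 90 + 315*73 = 90 + 22995 = 23085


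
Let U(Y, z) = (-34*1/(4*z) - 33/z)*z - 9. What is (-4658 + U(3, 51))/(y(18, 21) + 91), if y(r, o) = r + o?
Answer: -9417/260 ≈ -36.219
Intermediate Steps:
U(Y, z) = -101/2 (U(Y, z) = (-34*1/(4*z) - 33/z)*z - 9 = (-17/(2*z) - 33/z)*z - 9 = (-83/(2*z))*z - 9 = -83/2 - 9 = -101/2)
y(r, o) = o + r
(-4658 + U(3, 51))/(y(18, 21) + 91) = (-4658 - 101/2)/((21 + 18) + 91) = -9417/(2*(39 + 91)) = -9417/2/130 = -9417/2*1/130 = -9417/260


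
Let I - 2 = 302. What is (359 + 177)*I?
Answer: 162944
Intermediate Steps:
I = 304 (I = 2 + 302 = 304)
(359 + 177)*I = (359 + 177)*304 = 536*304 = 162944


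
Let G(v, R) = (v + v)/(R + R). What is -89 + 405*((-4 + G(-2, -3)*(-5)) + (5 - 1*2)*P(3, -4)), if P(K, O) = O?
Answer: -7919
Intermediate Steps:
G(v, R) = v/R (G(v, R) = (2*v)/((2*R)) = (2*v)*(1/(2*R)) = v/R)
-89 + 405*((-4 + G(-2, -3)*(-5)) + (5 - 1*2)*P(3, -4)) = -89 + 405*((-4 - 2/(-3)*(-5)) + (5 - 1*2)*(-4)) = -89 + 405*((-4 - 2*(-⅓)*(-5)) + (5 - 2)*(-4)) = -89 + 405*((-4 + (⅔)*(-5)) + 3*(-4)) = -89 + 405*((-4 - 10/3) - 12) = -89 + 405*(-22/3 - 12) = -89 + 405*(-58/3) = -89 - 7830 = -7919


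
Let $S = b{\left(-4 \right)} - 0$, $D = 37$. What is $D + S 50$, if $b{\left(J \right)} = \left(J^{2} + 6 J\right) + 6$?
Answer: $-63$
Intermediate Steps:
$b{\left(J \right)} = 6 + J^{2} + 6 J$
$S = -2$ ($S = \left(6 + \left(-4\right)^{2} + 6 \left(-4\right)\right) - 0 = \left(6 + 16 - 24\right) + 0 = -2 + 0 = -2$)
$D + S 50 = 37 - 100 = -63$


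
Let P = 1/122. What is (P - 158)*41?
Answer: -790275/122 ≈ -6477.7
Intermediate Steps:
P = 1/122 ≈ 0.0081967
(P - 158)*41 = (1/122 - 158)*41 = -19275/122*41 = -790275/122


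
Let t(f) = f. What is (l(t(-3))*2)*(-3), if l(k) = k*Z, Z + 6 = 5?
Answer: -18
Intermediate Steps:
Z = -1 (Z = -6 + 5 = -1)
l(k) = -k (l(k) = k*(-1) = -k)
(l(t(-3))*2)*(-3) = (-1*(-3)*2)*(-3) = (3*2)*(-3) = 6*(-3) = -18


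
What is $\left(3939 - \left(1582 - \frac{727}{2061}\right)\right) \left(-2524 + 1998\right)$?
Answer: $- \frac{2555573104}{2061} \approx -1.24 \cdot 10^{6}$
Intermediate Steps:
$\left(3939 - \left(1582 - \frac{727}{2061}\right)\right) \left(-2524 + 1998\right) = \left(3939 + \left(-1582 + 727 \cdot \frac{1}{2061}\right)\right) \left(-526\right) = \left(3939 + \left(-1582 + \frac{727}{2061}\right)\right) \left(-526\right) = \left(3939 - \frac{3259775}{2061}\right) \left(-526\right) = \frac{4858504}{2061} \left(-526\right) = - \frac{2555573104}{2061}$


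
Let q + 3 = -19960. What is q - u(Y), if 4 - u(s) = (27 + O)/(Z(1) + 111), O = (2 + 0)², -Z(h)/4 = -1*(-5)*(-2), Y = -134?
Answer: -3014986/151 ≈ -19967.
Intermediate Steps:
q = -19963 (q = -3 - 19960 = -19963)
Z(h) = 40 (Z(h) = -4*(-1*(-5))*(-2) = -20*(-2) = -4*(-10) = 40)
O = 4 (O = 2² = 4)
u(s) = 573/151 (u(s) = 4 - (27 + 4)/(40 + 111) = 4 - 31/151 = 573/151)
q - u(Y) = -19963 - 1*573/151 = -19963 - 573/151 = -3014986/151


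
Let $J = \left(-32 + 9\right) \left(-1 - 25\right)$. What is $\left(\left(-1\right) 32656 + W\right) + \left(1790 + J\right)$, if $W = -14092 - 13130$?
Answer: $-57490$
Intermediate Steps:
$W = -27222$
$J = 598$ ($J = - 23 \left(-1 - 25\right) = \left(-23\right) \left(-26\right) = 598$)
$\left(\left(-1\right) 32656 + W\right) + \left(1790 + J\right) = \left(\left(-1\right) 32656 - 27222\right) + \left(1790 + 598\right) = \left(-32656 - 27222\right) + 2388 = -59878 + 2388 = -57490$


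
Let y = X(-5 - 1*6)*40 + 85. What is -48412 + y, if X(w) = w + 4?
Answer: -48607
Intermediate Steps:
X(w) = 4 + w
y = -195 (y = (4 + (-5 - 1*6))*40 + 85 = (4 + (-5 - 6))*40 + 85 = (4 - 11)*40 + 85 = -7*40 + 85 = -280 + 85 = -195)
-48412 + y = -48412 - 195 = -48607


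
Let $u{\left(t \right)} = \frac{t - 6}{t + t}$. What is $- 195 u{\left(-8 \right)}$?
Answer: $- \frac{1365}{8} \approx -170.63$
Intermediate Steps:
$u{\left(t \right)} = \frac{-6 + t}{2 t}$
$- 195 u{\left(-8 \right)} = - 195 \frac{-6 - 8}{2 \left(-8\right)} = - 195 \cdot \frac{1}{2} \left(- \frac{1}{8}\right) \left(-14\right) = \left(-195\right) \frac{7}{8} = - \frac{1365}{8}$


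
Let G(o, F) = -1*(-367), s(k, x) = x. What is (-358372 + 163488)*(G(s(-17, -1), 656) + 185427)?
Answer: -36208277896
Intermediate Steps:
G(o, F) = 367
(-358372 + 163488)*(G(s(-17, -1), 656) + 185427) = (-358372 + 163488)*(367 + 185427) = -194884*185794 = -36208277896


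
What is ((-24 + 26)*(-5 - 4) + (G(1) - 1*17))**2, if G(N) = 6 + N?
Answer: 784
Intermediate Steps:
((-24 + 26)*(-5 - 4) + (G(1) - 1*17))**2 = ((-24 + 26)*(-5 - 4) + ((6 + 1) - 1*17))**2 = (2*(-9) + (7 - 17))**2 = (-18 - 10)**2 = (-28)**2 = 784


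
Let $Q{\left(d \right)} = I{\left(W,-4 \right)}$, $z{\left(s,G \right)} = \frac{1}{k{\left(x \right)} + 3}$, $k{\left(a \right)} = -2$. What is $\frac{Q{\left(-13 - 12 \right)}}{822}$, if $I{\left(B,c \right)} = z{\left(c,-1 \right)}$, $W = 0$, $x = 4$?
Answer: $\frac{1}{822} \approx 0.0012165$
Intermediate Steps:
$z{\left(s,G \right)} = 1$ ($z{\left(s,G \right)} = \frac{1}{-2 + 3} = 1^{-1} = 1$)
$I{\left(B,c \right)} = 1$
$Q{\left(d \right)} = 1$
$\frac{Q{\left(-13 - 12 \right)}}{822} = 1 \cdot \frac{1}{822} = \frac{1}{822}$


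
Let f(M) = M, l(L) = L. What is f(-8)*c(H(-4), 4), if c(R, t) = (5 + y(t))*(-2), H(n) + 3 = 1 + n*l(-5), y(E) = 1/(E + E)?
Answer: 82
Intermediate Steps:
y(E) = 1/(2*E)
H(n) = -2 - 5*n (H(n) = -3 + (1 + n*(-5)) = -3 + (1 - 5*n) = -2 - 5*n)
c(R, t) = -10 - 1/t (c(R, t) = (5 + 1/(2*t))*(-2) = -10 - 1/t)
f(-8)*c(H(-4), 4) = -8*(-10 - 1/4) = -8*(-10 - 1*¼) = -8*(-10 - ¼) = -8*(-41/4) = 82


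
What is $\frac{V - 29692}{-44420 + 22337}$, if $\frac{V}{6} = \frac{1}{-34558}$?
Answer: $\frac{513048071}{381572157} \approx 1.3446$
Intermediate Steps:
$V = - \frac{3}{17279}$ ($V = \frac{6}{-34558} = 6 \left(- \frac{1}{34558}\right) = - \frac{3}{17279} \approx -0.00017362$)
$\frac{V - 29692}{-44420 + 22337} = \frac{- \frac{3}{17279} - 29692}{-44420 + 22337} = - \frac{513048071}{17279 \left(-22083\right)} = \left(- \frac{513048071}{17279}\right) \left(- \frac{1}{22083}\right) = \frac{513048071}{381572157}$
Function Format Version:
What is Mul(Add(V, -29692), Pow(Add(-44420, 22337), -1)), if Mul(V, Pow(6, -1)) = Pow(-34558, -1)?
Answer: Rational(513048071, 381572157) ≈ 1.3446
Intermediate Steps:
V = Rational(-3, 17279) (V = Mul(6, Pow(-34558, -1)) = Mul(6, Rational(-1, 34558)) = Rational(-3, 17279) ≈ -0.00017362)
Mul(Add(V, -29692), Pow(Add(-44420, 22337), -1)) = Mul(Add(Rational(-3, 17279), -29692), Pow(Add(-44420, 22337), -1)) = Mul(Rational(-513048071, 17279), Pow(-22083, -1)) = Mul(Rational(-513048071, 17279), Rational(-1, 22083)) = Rational(513048071, 381572157)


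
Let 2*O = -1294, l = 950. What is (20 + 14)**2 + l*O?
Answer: -613494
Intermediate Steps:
O = -647 (O = (1/2)*(-1294) = -647)
(20 + 14)**2 + l*O = (20 + 14)**2 + 950*(-647) = 34**2 - 614650 = 1156 - 614650 = -613494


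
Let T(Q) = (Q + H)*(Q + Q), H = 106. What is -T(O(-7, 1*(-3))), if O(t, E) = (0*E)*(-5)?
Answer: 0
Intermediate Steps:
O(t, E) = 0 (O(t, E) = 0*(-5) = 0)
T(Q) = 2*Q*(106 + Q) (T(Q) = (Q + 106)*(Q + Q) = (106 + Q)*(2*Q) = 2*Q*(106 + Q))
-T(O(-7, 1*(-3))) = -2*0*(106 + 0) = -2*0*106 = -1*0 = 0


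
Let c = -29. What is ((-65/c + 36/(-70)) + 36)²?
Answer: 1466353849/1030225 ≈ 1423.3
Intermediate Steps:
((-65/c + 36/(-70)) + 36)² = ((-65/(-29) + 36/(-70)) + 36)² = ((-65*(-1/29) + 36*(-1/70)) + 36)² = ((65/29 - 18/35) + 36)² = (1753/1015 + 36)² = (38293/1015)² = 1466353849/1030225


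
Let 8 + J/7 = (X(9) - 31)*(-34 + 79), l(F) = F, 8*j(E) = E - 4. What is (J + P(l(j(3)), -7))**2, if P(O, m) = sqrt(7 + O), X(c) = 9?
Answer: (27944 - sqrt(110))**2/16 ≈ 4.8768e+7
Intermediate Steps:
j(E) = -1/2 + E/8 (j(E) = (E - 4)/8 = (-4 + E)/8 = -1/2 + E/8)
J = -6986 (J = -56 + 7*((9 - 31)*(-34 + 79)) = -56 + 7*(-22*45) = -56 + 7*(-990) = -56 - 6930 = -6986)
(J + P(l(j(3)), -7))**2 = (-6986 + sqrt(7 + (-1/2 + (1/8)*3)))**2 = (-6986 + sqrt(7 + (-1/2 + 3/8)))**2 = (-6986 + sqrt(7 - 1/8))**2 = (-6986 + sqrt(55/8))**2 = (-6986 + sqrt(110)/4)**2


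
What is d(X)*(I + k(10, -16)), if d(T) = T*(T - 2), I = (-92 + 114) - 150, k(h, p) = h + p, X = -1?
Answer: -402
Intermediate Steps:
I = -128 (I = 22 - 150 = -128)
d(T) = T*(-2 + T)
d(X)*(I + k(10, -16)) = (-(-2 - 1))*(-128 + (10 - 16)) = (-1*(-3))*(-128 - 6) = 3*(-134) = -402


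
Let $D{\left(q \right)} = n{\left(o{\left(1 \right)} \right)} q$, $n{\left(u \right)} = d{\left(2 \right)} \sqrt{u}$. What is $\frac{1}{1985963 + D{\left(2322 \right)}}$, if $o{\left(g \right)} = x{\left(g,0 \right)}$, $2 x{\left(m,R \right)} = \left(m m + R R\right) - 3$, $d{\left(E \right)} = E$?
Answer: $\frac{1985963}{3944070604105} - \frac{4644 i}{3944070604105} \approx 5.0353 \cdot 10^{-7} - 1.1775 \cdot 10^{-9} i$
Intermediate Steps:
$x{\left(m,R \right)} = - \frac{3}{2} + \frac{R^{2}}{2} + \frac{m^{2}}{2}$ ($x{\left(m,R \right)} = \frac{\left(m m + R R\right) - 3}{2} = \frac{\left(m^{2} + R^{2}\right) - 3}{2} = \frac{\left(R^{2} + m^{2}\right) - 3}{2} = \frac{-3 + R^{2} + m^{2}}{2} = - \frac{3}{2} + \frac{R^{2}}{2} + \frac{m^{2}}{2}$)
$o{\left(g \right)} = - \frac{3}{2} + \frac{g^{2}}{2}$ ($o{\left(g \right)} = - \frac{3}{2} + \frac{0^{2}}{2} + \frac{g^{2}}{2} = - \frac{3}{2} + \frac{1}{2} \cdot 0 + \frac{g^{2}}{2} = - \frac{3}{2} + 0 + \frac{g^{2}}{2} = - \frac{3}{2} + \frac{g^{2}}{2}$)
$n{\left(u \right)} = 2 \sqrt{u}$
$D{\left(q \right)} = 2 i q$ ($D{\left(q \right)} = 2 \sqrt{- \frac{3}{2} + \frac{1^{2}}{2}} q = 2 \sqrt{- \frac{3}{2} + \frac{1}{2} \cdot 1} q = 2 \sqrt{- \frac{3}{2} + \frac{1}{2}} q = 2 \sqrt{-1} q = 2 i q$)
$\frac{1}{1985963 + D{\left(2322 \right)}} = \frac{1}{1985963 + 2 i 2322} = \frac{1}{1985963 + 4644 i} = \frac{1985963 - 4644 i}{3944070604105}$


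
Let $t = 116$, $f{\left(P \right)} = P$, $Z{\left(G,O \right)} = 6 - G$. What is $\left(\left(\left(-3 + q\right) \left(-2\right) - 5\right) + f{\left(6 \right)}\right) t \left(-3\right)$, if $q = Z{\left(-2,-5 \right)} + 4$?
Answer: $5916$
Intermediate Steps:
$q = 12$ ($q = \left(6 - -2\right) + 4 = \left(6 + 2\right) + 4 = 8 + 4 = 12$)
$\left(\left(\left(-3 + q\right) \left(-2\right) - 5\right) + f{\left(6 \right)}\right) t \left(-3\right) = \left(\left(\left(-3 + 12\right) \left(-2\right) - 5\right) + 6\right) 116 \left(-3\right) = \left(\left(9 \left(-2\right) - 5\right) + 6\right) \left(-348\right) = \left(\left(-18 - 5\right) + 6\right) \left(-348\right) = \left(-23 + 6\right) \left(-348\right) = \left(-17\right) \left(-348\right) = 5916$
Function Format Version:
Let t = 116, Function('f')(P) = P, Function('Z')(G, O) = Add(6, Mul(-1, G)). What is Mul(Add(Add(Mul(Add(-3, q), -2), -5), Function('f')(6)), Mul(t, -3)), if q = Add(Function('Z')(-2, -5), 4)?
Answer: 5916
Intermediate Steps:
q = 12 (q = Add(Add(6, Mul(-1, -2)), 4) = Add(Add(6, 2), 4) = Add(8, 4) = 12)
Mul(Add(Add(Mul(Add(-3, q), -2), -5), Function('f')(6)), Mul(t, -3)) = Mul(Add(Add(Mul(Add(-3, 12), -2), -5), 6), Mul(116, -3)) = Mul(Add(Add(Mul(9, -2), -5), 6), -348) = Mul(Add(Add(-18, -5), 6), -348) = Mul(Add(-23, 6), -348) = Mul(-17, -348) = 5916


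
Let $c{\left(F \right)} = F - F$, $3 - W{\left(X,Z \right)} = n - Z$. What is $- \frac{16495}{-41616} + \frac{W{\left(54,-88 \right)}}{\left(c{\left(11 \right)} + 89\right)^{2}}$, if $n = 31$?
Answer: $\frac{125829439}{329640336} \approx 0.38172$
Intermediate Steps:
$W{\left(X,Z \right)} = -28 + Z$ ($W{\left(X,Z \right)} = 3 - \left(31 - Z\right) = 3 + \left(-31 + Z\right) = -28 + Z$)
$c{\left(F \right)} = 0$
$- \frac{16495}{-41616} + \frac{W{\left(54,-88 \right)}}{\left(c{\left(11 \right)} + 89\right)^{2}} = - \frac{16495}{-41616} + \frac{-28 - 88}{\left(0 + 89\right)^{2}} = \left(-16495\right) \left(- \frac{1}{41616}\right) - \frac{116}{89^{2}} = \frac{16495}{41616} - \frac{116}{7921} = \frac{125829439}{329640336}$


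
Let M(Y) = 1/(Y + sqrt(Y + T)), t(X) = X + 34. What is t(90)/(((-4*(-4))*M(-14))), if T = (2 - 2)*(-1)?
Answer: -217/2 + 31*I*sqrt(14)/4 ≈ -108.5 + 28.998*I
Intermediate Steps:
t(X) = 34 + X
T = 0 (T = 0*(-1) = 0)
M(Y) = 1/(Y + sqrt(Y)) (M(Y) = 1/(Y + sqrt(Y + 0)) = 1/(Y + sqrt(Y)))
t(90)/(((-4*(-4))*M(-14))) = (34 + 90)/(((-4*(-4))/(-14 + sqrt(-14)))) = 124/((16/(-14 + I*sqrt(14)))) = 124*(-7/8 + I*sqrt(14)/16) = -217/2 + 31*I*sqrt(14)/4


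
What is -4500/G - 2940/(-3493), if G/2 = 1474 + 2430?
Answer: 258465/974048 ≈ 0.26535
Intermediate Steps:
G = 7808 (G = 2*(1474 + 2430) = 2*3904 = 7808)
-4500/G - 2940/(-3493) = -4500/7808 - 2940/(-3493) = -4500*1/7808 - 2940*(-1/3493) = -1125/1952 + 420/499 = 258465/974048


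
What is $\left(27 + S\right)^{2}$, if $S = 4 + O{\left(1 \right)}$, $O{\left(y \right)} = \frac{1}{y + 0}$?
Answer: $1024$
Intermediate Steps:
$O{\left(y \right)} = \frac{1}{y}$
$S = 5$ ($S = 4 + 1^{-1} = 4 + 1 = 5$)
$\left(27 + S\right)^{2} = \left(27 + 5\right)^{2} = 32^{2} = 1024$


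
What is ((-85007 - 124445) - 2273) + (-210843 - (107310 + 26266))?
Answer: -556144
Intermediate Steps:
((-85007 - 124445) - 2273) + (-210843 - (107310 + 26266)) = (-209452 - 2273) + (-210843 - 1*133576) = -211725 + (-210843 - 133576) = -211725 - 344419 = -556144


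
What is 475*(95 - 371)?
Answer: -131100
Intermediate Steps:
475*(95 - 371) = 475*(-276) = -131100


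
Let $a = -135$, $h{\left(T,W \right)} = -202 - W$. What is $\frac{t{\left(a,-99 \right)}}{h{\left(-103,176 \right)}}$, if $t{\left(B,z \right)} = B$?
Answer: $\frac{5}{14} \approx 0.35714$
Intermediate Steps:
$\frac{t{\left(a,-99 \right)}}{h{\left(-103,176 \right)}} = - \frac{135}{-202 - 176} = - \frac{135}{-378} = \left(-135\right) \left(- \frac{1}{378}\right) = \frac{5}{14}$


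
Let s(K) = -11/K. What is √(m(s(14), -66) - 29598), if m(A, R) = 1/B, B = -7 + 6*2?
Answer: I*√739945/5 ≈ 172.04*I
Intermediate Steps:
B = 5 (B = -7 + 12 = 5)
m(A, R) = ⅕ (m(A, R) = 1/5 = ⅕)
√(m(s(14), -66) - 29598) = √(⅕ - 29598) = √(-147989/5) = I*√739945/5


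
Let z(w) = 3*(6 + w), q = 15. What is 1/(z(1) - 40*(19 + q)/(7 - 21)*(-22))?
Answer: -7/14813 ≈ -0.00047256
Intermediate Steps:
z(w) = 18 + 3*w
1/(z(1) - 40*(19 + q)/(7 - 21)*(-22)) = 1/((18 + 3*1) - 40*(19 + 15)/(7 - 21)*(-22)) = 1/((18 + 3) - 1360/(-14)*(-22)) = 1/(21 - 1360*(-1)/14*(-22)) = 1/(21 - 40*(-17/7)*(-22)) = 1/(21 + (680/7)*(-22)) = 1/(21 - 14960/7) = 1/(-14813/7) = -7/14813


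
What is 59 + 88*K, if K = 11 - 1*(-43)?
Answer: 4811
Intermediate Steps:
K = 54 (K = 11 + 43 = 54)
59 + 88*K = 59 + 88*54 = 59 + 4752 = 4811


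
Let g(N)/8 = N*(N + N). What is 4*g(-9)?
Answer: 5184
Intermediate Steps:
g(N) = 16*N² (g(N) = 8*(N*(N + N)) = 8*(N*(2*N)) = 8*(2*N²) = 16*N²)
4*g(-9) = 4*(16*(-9)²) = 4*(16*81) = 4*1296 = 5184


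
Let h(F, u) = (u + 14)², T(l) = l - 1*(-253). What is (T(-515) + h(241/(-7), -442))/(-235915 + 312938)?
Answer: 182922/77023 ≈ 2.3749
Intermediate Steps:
T(l) = 253 + l (T(l) = l + 253 = 253 + l)
h(F, u) = (14 + u)²
(T(-515) + h(241/(-7), -442))/(-235915 + 312938) = ((253 - 515) + (14 - 442)²)/(-235915 + 312938) = (-262 + (-428)²)/77023 = (-262 + 183184)*(1/77023) = 182922*(1/77023) = 182922/77023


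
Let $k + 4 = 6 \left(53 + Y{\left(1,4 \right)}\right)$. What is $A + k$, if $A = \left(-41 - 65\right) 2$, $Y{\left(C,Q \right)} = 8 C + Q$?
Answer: $174$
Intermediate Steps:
$Y{\left(C,Q \right)} = Q + 8 C$
$k = 386$ ($k = -4 + 6 \left(53 + \left(4 + 8 \cdot 1\right)\right) = -4 + 6 \left(53 + \left(4 + 8\right)\right) = -4 + 6 \left(53 + 12\right) = -4 + 6 \cdot 65 = -4 + 390 = 386$)
$A = -212$ ($A = \left(-106\right) 2 = -212$)
$A + k = -212 + 386 = 174$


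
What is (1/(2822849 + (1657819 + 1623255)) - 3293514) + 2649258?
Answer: -3932489016287/6103923 ≈ -6.4426e+5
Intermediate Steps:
(1/(2822849 + (1657819 + 1623255)) - 3293514) + 2649258 = (1/(2822849 + 3281074) - 3293514) + 2649258 = (1/6103923 - 3293514) + 2649258 = -20103355855421/6103923 + 2649258 = -3932489016287/6103923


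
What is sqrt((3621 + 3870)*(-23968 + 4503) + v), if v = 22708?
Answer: I*sqrt(145789607) ≈ 12074.0*I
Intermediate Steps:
sqrt((3621 + 3870)*(-23968 + 4503) + v) = sqrt((3621 + 3870)*(-23968 + 4503) + 22708) = sqrt(7491*(-19465) + 22708) = sqrt(-145812315 + 22708) = sqrt(-145789607) = I*sqrt(145789607)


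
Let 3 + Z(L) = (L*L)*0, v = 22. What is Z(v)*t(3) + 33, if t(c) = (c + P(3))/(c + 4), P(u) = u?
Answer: 213/7 ≈ 30.429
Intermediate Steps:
Z(L) = -3 (Z(L) = -3 + (L*L)*0 = -3 + L²*0 = -3 + 0 = -3)
t(c) = (3 + c)/(4 + c) (t(c) = (c + 3)/(c + 4) = (3 + c)/(4 + c))
Z(v)*t(3) + 33 = -3*(3 + 3)/(4 + 3) + 33 = -3*6/7 + 33 = -18/7 + 33 = 213/7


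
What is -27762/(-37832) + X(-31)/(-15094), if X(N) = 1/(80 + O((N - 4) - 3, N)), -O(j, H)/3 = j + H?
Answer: 30066083851/40971847924 ≈ 0.73382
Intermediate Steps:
O(j, H) = -3*H - 3*j (O(j, H) = -3*(j + H) = -3*(H + j) = -3*H - 3*j)
X(N) = 1/(101 - 6*N) (X(N) = 1/(80 + (-3*N - 3*((N - 4) - 3))) = 1/(80 + (-3*N - 3*((-4 + N) - 3))) = 1/(80 + (-3*N - 3*(-7 + N))) = 1/(80 + (-3*N + (21 - 3*N))) = 1/(80 + (21 - 6*N)) = 1/(101 - 6*N))
-27762/(-37832) + X(-31)/(-15094) = -27762/(-37832) - 1/(-101 + 6*(-31))/(-15094) = -27762*(-1/37832) - 1/(-101 - 186)*(-1/15094) = 13881/18916 - 1/(-287)*(-1/15094) = 13881/18916 - 1*(-1/287)*(-1/15094) = 13881/18916 + (1/287)*(-1/15094) = 13881/18916 - 1/4331978 = 30066083851/40971847924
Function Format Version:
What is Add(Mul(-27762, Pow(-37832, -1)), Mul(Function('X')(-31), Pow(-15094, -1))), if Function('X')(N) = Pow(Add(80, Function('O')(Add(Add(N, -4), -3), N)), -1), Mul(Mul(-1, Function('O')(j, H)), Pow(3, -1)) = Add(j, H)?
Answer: Rational(30066083851, 40971847924) ≈ 0.73382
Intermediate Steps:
Function('O')(j, H) = Add(Mul(-3, H), Mul(-3, j)) (Function('O')(j, H) = Mul(-3, Add(j, H)) = Mul(-3, Add(H, j)) = Add(Mul(-3, H), Mul(-3, j)))
Function('X')(N) = Pow(Add(101, Mul(-6, N)), -1) (Function('X')(N) = Pow(Add(80, Add(Mul(-3, N), Mul(-3, Add(Add(N, -4), -3)))), -1) = Pow(Add(80, Add(Mul(-3, N), Mul(-3, Add(Add(-4, N), -3)))), -1) = Pow(Add(80, Add(Mul(-3, N), Mul(-3, Add(-7, N)))), -1) = Pow(Add(80, Add(Mul(-3, N), Add(21, Mul(-3, N)))), -1) = Pow(Add(80, Add(21, Mul(-6, N))), -1) = Pow(Add(101, Mul(-6, N)), -1))
Add(Mul(-27762, Pow(-37832, -1)), Mul(Function('X')(-31), Pow(-15094, -1))) = Add(Mul(-27762, Pow(-37832, -1)), Mul(Mul(-1, Pow(Add(-101, Mul(6, -31)), -1)), Pow(-15094, -1))) = Add(Mul(-27762, Rational(-1, 37832)), Mul(Mul(-1, Pow(Add(-101, -186), -1)), Rational(-1, 15094))) = Add(Rational(13881, 18916), Mul(Mul(-1, Pow(-287, -1)), Rational(-1, 15094))) = Add(Rational(13881, 18916), Mul(Mul(-1, Rational(-1, 287)), Rational(-1, 15094))) = Add(Rational(13881, 18916), Mul(Rational(1, 287), Rational(-1, 15094))) = Add(Rational(13881, 18916), Rational(-1, 4331978)) = Rational(30066083851, 40971847924)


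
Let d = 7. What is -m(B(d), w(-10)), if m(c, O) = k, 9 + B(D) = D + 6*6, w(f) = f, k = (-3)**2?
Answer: -9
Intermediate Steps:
k = 9
B(D) = 27 + D (B(D) = -9 + (D + 6*6) = -9 + (D + 36) = -9 + (36 + D) = 27 + D)
m(c, O) = 9
-m(B(d), w(-10)) = -1*9 = -9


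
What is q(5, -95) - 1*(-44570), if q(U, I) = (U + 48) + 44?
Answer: 44667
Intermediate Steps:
q(U, I) = 92 + U (q(U, I) = (48 + U) + 44 = 92 + U)
q(5, -95) - 1*(-44570) = (92 + 5) - 1*(-44570) = 97 + 44570 = 44667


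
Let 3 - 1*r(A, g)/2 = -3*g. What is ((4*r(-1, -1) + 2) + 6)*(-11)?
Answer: -88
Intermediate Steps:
r(A, g) = 6 + 6*g (r(A, g) = 6 - (-6)*g = 6 + 6*g)
((4*r(-1, -1) + 2) + 6)*(-11) = ((4*(6 + 6*(-1)) + 2) + 6)*(-11) = ((4*(6 - 6) + 2) + 6)*(-11) = ((4*0 + 2) + 6)*(-11) = ((0 + 2) + 6)*(-11) = (2 + 6)*(-11) = 8*(-11) = -88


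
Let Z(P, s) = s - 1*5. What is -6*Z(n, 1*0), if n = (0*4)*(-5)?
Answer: 30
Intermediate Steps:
n = 0 (n = 0*(-5) = 0)
Z(P, s) = -5 + s (Z(P, s) = s - 5 = -5 + s)
-6*Z(n, 1*0) = -6*(-5 + 1*0) = -6*(-5 + 0) = -6*(-5) = 30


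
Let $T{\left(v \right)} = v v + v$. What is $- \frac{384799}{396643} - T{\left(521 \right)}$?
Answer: $- \frac{107872208365}{396643} \approx -2.7196 \cdot 10^{5}$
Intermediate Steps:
$T{\left(v \right)} = v + v^{2}$ ($T{\left(v \right)} = v^{2} + v = v + v^{2}$)
$- \frac{384799}{396643} - T{\left(521 \right)} = - \frac{384799}{396643} - 521 \left(1 + 521\right) = \left(-384799\right) \frac{1}{396643} - 521 \cdot 522 = - \frac{384799}{396643} - 271962 = - \frac{107872208365}{396643}$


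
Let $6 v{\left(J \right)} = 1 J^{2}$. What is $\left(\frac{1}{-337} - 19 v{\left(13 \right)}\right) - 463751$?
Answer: $- \frac{938786635}{2022} \approx -4.6429 \cdot 10^{5}$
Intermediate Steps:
$v{\left(J \right)} = \frac{J^{2}}{6}$ ($v{\left(J \right)} = \frac{1 J^{2}}{6} = \frac{J^{2}}{6}$)
$\left(\frac{1}{-337} - 19 v{\left(13 \right)}\right) - 463751 = \left(\frac{1}{-337} - 19 \frac{13^{2}}{6}\right) - 463751 = \left(- \frac{1}{337} - 19 \cdot \frac{1}{6} \cdot 169\right) - 463751 = \left(- \frac{1}{337} - \frac{3211}{6}\right) - 463751 = - \frac{1082113}{2022} - 463751 = - \frac{938786635}{2022}$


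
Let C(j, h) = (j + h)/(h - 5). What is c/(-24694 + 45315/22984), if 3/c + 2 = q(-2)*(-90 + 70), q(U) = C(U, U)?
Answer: 241332/26673514307 ≈ 9.0476e-6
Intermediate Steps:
C(j, h) = (h + j)/(-5 + h)
q(U) = 2*U/(-5 + U) (q(U) = (U + U)/(-5 + U) = (2*U)/(-5 + U) = 2*U/(-5 + U))
c = -21/94 (c = 3/(-2 + (2*(-2)/(-5 - 2))*(-90 + 70)) = 3/(-2 + (2*(-2)/(-7))*(-20)) = 3/(-2 + (2*(-2)*(-1/7))*(-20)) = 3/(-2 + (4/7)*(-20)) = 3/(-2 - 80/7) = 3/(-94/7) = 3*(-7/94) = -21/94 ≈ -0.22340)
c/(-24694 + 45315/22984) = -21/(94*(-24694 + 45315/22984)) = -21/(94*(-567521581/22984)) = -21/94*(-22984/567521581) = 241332/26673514307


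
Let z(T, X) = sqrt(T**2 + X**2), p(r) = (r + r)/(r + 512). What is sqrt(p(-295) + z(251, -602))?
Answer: sqrt(-128030 + 47089*sqrt(425405))/217 ≈ 25.486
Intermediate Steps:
p(r) = 2*r/(512 + r) (p(r) = (2*r)/(512 + r) = 2*r/(512 + r))
sqrt(p(-295) + z(251, -602)) = sqrt(2*(-295)/(512 - 295) + sqrt(251**2 + (-602)**2)) = sqrt(2*(-295)/217 + sqrt(63001 + 362404)) = sqrt(2*(-295)*(1/217) + sqrt(425405)) = sqrt(-590/217 + sqrt(425405))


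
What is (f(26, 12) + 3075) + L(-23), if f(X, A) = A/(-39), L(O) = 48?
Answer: 40595/13 ≈ 3122.7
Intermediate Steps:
f(X, A) = -A/39 (f(X, A) = A*(-1/39) = -A/39)
(f(26, 12) + 3075) + L(-23) = (-1/39*12 + 3075) + 48 = (-4/13 + 3075) + 48 = 39971/13 + 48 = 40595/13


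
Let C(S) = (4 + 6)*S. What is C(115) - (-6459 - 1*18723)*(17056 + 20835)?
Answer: 954172312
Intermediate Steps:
C(S) = 10*S
C(115) - (-6459 - 1*18723)*(17056 + 20835) = 10*115 - (-6459 - 1*18723)*(17056 + 20835) = 1150 - (-6459 - 18723)*37891 = 1150 - (-25182)*37891 = 1150 - 1*(-954171162) = 1150 + 954171162 = 954172312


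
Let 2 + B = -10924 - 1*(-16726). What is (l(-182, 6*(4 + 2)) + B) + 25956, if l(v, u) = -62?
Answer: 31694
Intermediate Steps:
B = 5800 (B = -2 + (-10924 - 1*(-16726)) = -2 + (-10924 + 16726) = -2 + 5802 = 5800)
(l(-182, 6*(4 + 2)) + B) + 25956 = (-62 + 5800) + 25956 = 5738 + 25956 = 31694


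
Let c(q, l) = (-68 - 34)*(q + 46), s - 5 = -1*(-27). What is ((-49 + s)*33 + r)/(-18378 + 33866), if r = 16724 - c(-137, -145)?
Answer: 6881/15488 ≈ 0.44428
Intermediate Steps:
s = 32 (s = 5 - 1*(-27) = 5 + 27 = 32)
c(q, l) = -4692 - 102*q (c(q, l) = -102*(46 + q) = -4692 - 102*q)
r = 7442 (r = 16724 - (-4692 - 102*(-137)) = 16724 - (-4692 + 13974) = 16724 - 1*9282 = 16724 - 9282 = 7442)
((-49 + s)*33 + r)/(-18378 + 33866) = ((-49 + 32)*33 + 7442)/(-18378 + 33866) = (-17*33 + 7442)/15488 = (-561 + 7442)*(1/15488) = 6881*(1/15488) = 6881/15488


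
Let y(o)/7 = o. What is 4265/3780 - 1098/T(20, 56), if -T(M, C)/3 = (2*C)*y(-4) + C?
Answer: 20987/20790 ≈ 1.0095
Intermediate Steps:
y(o) = 7*o
T(M, C) = 165*C (T(M, C) = -3*((2*C)*(7*(-4)) + C) = -3*((2*C)*(-28) + C) = -3*(-56*C + C) = -(-165)*C = 165*C)
4265/3780 - 1098/T(20, 56) = 4265/3780 - 1098/(165*56) = 4265*(1/3780) - 1098/9240 = 853/756 - 1098*1/9240 = 853/756 - 183/1540 = 20987/20790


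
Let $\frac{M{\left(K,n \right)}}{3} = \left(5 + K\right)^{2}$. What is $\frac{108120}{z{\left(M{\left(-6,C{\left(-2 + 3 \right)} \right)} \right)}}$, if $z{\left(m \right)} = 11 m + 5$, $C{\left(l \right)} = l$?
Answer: $\frac{54060}{19} \approx 2845.3$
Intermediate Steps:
$M{\left(K,n \right)} = 3 \left(5 + K\right)^{2}$
$z{\left(m \right)} = 5 + 11 m$
$\frac{108120}{z{\left(M{\left(-6,C{\left(-2 + 3 \right)} \right)} \right)}} = \frac{108120}{5 + 11 \cdot 3 \left(5 - 6\right)^{2}} = \frac{108120}{5 + 11 \cdot 3 \left(-1\right)^{2}} = \frac{108120}{5 + 11 \cdot 3 \cdot 1} = \frac{108120}{5 + 11 \cdot 3} = \frac{108120}{5 + 33} = \frac{108120}{38} = 108120 \cdot \frac{1}{38} = \frac{54060}{19}$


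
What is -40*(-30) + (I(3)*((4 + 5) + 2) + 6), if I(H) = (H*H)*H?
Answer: 1503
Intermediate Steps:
I(H) = H**3 (I(H) = H**2*H = H**3)
-40*(-30) + (I(3)*((4 + 5) + 2) + 6) = -40*(-30) + (3**3*((4 + 5) + 2) + 6) = 1200 + (27*(9 + 2) + 6) = 1200 + (27*11 + 6) = 1200 + (297 + 6) = 1200 + 303 = 1503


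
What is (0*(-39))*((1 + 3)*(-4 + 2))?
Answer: 0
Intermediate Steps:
(0*(-39))*((1 + 3)*(-4 + 2)) = 0*(4*(-2)) = 0*(-8) = 0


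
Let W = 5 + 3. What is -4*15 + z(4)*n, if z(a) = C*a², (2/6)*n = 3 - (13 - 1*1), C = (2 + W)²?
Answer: -43260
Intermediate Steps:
W = 8
C = 100 (C = (2 + 8)² = 10² = 100)
n = -27 (n = 3*(3 - (13 - 1*1)) = 3*(3 - (13 - 1)) = 3*(3 - 1*12) = 3*(3 - 12) = 3*(-9) = -27)
z(a) = 100*a²
-4*15 + z(4)*n = -4*15 + (100*4²)*(-27) = -60 + (100*16)*(-27) = -60 + 1600*(-27) = -60 - 43200 = -43260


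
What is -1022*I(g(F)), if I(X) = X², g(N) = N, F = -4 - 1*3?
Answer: -50078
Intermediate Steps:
F = -7 (F = -4 - 3 = -7)
-1022*I(g(F)) = -1022*(-7)² = -1022*49 = -50078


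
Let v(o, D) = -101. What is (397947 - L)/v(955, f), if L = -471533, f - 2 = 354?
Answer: -869480/101 ≈ -8608.7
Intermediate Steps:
f = 356 (f = 2 + 354 = 356)
(397947 - L)/v(955, f) = (397947 - 1*(-471533))/(-101) = (397947 + 471533)*(-1/101) = 869480*(-1/101) = -869480/101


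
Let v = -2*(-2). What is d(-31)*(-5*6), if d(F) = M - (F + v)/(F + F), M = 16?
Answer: -14475/31 ≈ -466.94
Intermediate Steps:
v = 4
d(F) = 16 - (4 + F)/(2*F) (d(F) = 16 - (F + 4)/(F + F) = 16 - (4 + F)/(2*F))
d(-31)*(-5*6) = (31/2 - 2/(-31))*(-5*6) = (31/2 - 2*(-1/31))*(-30) = (31/2 + 2/31)*(-30) = (965/62)*(-30) = -14475/31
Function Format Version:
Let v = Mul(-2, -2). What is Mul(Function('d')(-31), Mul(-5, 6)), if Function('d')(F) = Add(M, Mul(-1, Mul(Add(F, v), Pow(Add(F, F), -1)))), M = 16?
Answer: Rational(-14475, 31) ≈ -466.94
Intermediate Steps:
v = 4
Function('d')(F) = Add(16, Mul(Rational(-1, 2), Pow(F, -1), Add(4, F))) (Function('d')(F) = Add(16, Mul(-1, Mul(Add(F, 4), Pow(Add(F, F), -1)))) = Add(16, Mul(-1, Mul(Add(4, F), Pow(Mul(2, F), -1)))) = Add(16, Mul(-1, Mul(Add(4, F), Mul(Rational(1, 2), Pow(F, -1))))) = Add(16, Mul(-1, Mul(Rational(1, 2), Pow(F, -1), Add(4, F)))) = Add(16, Mul(Rational(-1, 2), Pow(F, -1), Add(4, F))))
Mul(Function('d')(-31), Mul(-5, 6)) = Mul(Add(Rational(31, 2), Mul(-2, Pow(-31, -1))), Mul(-5, 6)) = Mul(Add(Rational(31, 2), Mul(-2, Rational(-1, 31))), -30) = Mul(Add(Rational(31, 2), Rational(2, 31)), -30) = Mul(Rational(965, 62), -30) = Rational(-14475, 31)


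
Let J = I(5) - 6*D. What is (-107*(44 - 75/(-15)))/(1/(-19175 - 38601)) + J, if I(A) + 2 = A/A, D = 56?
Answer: 302919231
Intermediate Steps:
I(A) = -1 (I(A) = -2 + A/A = -2 + 1 = -1)
J = -337 (J = -1 - 6*56 = -1 - 336 = -337)
(-107*(44 - 75/(-15)))/(1/(-19175 - 38601)) + J = (-107*(44 - 75/(-15)))/(1/(-19175 - 38601)) - 337 = (-107*(44 - 75*(-1/15)))/(1/(-57776)) - 337 = (-107*(44 + 5))/(-1/57776) - 337 = -107*49*(-57776) - 337 = -5243*(-57776) - 337 = 302919568 - 337 = 302919231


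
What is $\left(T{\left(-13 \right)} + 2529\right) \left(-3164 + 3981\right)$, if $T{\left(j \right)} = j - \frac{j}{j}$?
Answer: $2054755$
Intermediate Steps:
$T{\left(j \right)} = -1 + j$ ($T{\left(j \right)} = j - 1 = -1 + j$)
$\left(T{\left(-13 \right)} + 2529\right) \left(-3164 + 3981\right) = \left(\left(-1 - 13\right) + 2529\right) \left(-3164 + 3981\right) = \left(-14 + 2529\right) 817 = 2515 \cdot 817 = 2054755$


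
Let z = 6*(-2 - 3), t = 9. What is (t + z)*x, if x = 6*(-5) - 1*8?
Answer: 798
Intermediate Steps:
x = -38 (x = -30 - 8 = -38)
z = -30 (z = 6*(-5) = -30)
(t + z)*x = (9 - 30)*(-38) = -21*(-38) = 798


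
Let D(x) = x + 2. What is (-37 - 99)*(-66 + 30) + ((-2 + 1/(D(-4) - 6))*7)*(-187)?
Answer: 61421/8 ≈ 7677.6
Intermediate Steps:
D(x) = 2 + x
(-37 - 99)*(-66 + 30) + ((-2 + 1/(D(-4) - 6))*7)*(-187) = (-37 - 99)*(-66 + 30) + ((-2 + 1/((2 - 4) - 6))*7)*(-187) = -136*(-36) + ((-2 + 1/(-2 - 6))*7)*(-187) = 4896 + ((-2 + 1/(-8))*7)*(-187) = 4896 + ((-2 - ⅛)*7)*(-187) = 4896 - 17/8*7*(-187) = 4896 - 119/8*(-187) = 4896 + 22253/8 = 61421/8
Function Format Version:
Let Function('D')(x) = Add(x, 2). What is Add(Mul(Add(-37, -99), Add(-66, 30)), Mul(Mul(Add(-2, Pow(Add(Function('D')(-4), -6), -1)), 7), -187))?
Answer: Rational(61421, 8) ≈ 7677.6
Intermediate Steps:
Function('D')(x) = Add(2, x)
Add(Mul(Add(-37, -99), Add(-66, 30)), Mul(Mul(Add(-2, Pow(Add(Function('D')(-4), -6), -1)), 7), -187)) = Add(Mul(Add(-37, -99), Add(-66, 30)), Mul(Mul(Add(-2, Pow(Add(Add(2, -4), -6), -1)), 7), -187)) = Add(Mul(-136, -36), Mul(Mul(Add(-2, Pow(Add(-2, -6), -1)), 7), -187)) = Add(4896, Mul(Mul(Add(-2, Pow(-8, -1)), 7), -187)) = Add(4896, Mul(Mul(Add(-2, Rational(-1, 8)), 7), -187)) = Add(4896, Mul(Mul(Rational(-17, 8), 7), -187)) = Add(4896, Mul(Rational(-119, 8), -187)) = Add(4896, Rational(22253, 8)) = Rational(61421, 8)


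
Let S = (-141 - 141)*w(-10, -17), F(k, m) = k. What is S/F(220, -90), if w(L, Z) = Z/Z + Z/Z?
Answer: -141/55 ≈ -2.5636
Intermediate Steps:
w(L, Z) = 2 (w(L, Z) = 1 + 1 = 2)
S = -564 (S = (-141 - 141)*2 = -282*2 = -564)
S/F(220, -90) = -564/220 = -564*1/220 = -141/55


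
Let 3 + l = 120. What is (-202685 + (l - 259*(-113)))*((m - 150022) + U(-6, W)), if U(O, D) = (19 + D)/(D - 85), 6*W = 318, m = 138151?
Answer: 8230584393/4 ≈ 2.0576e+9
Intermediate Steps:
W = 53 (W = (⅙)*318 = 53)
U(O, D) = (19 + D)/(-85 + D)
l = 117 (l = -3 + 120 = 117)
(-202685 + (l - 259*(-113)))*((m - 150022) + U(-6, W)) = (-202685 + (117 - 259*(-113)))*((138151 - 150022) + (19 + 53)/(-85 + 53)) = (-202685 + (117 + 29267))*(-11871 + 72/(-32)) = (-202685 + 29384)*(-11871 - 1/32*72) = -173301*(-11871 - 9/4) = -173301*(-47493/4) = 8230584393/4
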